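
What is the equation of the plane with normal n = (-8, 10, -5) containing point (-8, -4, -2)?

The plane through P with normal n = (a, b, c) satisfies n·(r - P) = 0,
i.e. ax + by + cz = a·x₀ + b·y₀ + c·z₀.
d = (-8)·(-8) + 10·(-4) + (-5)·(-2)
  = 64 - 40 + 10
  = 34
Equation: -8x + 10y - 5z = 34

-8x + 10y - 5z = 34


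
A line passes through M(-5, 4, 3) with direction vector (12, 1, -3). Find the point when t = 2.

P(t) = M + t·d
  = (-5 + 12·2, 4 + 1·2, 3 + (-3)·2)
  = (-5 + 24, 4 + 2, 3 - 6)
  = (19, 6, -3)

(19, 6, -3)


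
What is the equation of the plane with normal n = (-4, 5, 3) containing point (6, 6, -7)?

The plane through P with normal n = (a, b, c) satisfies n·(r - P) = 0,
i.e. ax + by + cz = a·x₀ + b·y₀ + c·z₀.
d = (-4)·6 + 5·6 + 3·(-7)
  = -24 + 30 - 21
  = -15
Equation: -4x + 5y + 3z = -15

-4x + 5y + 3z = -15


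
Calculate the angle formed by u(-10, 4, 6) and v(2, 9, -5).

u·v = (-10)·2 + 4·9 + 6·(-5) = -20 + 36 - 30 = -14
|u| = √((-10)² + 4² + 6²) = √152 ≈ 12.33
|v| = √(2² + 9² + (-5)²) = √110 ≈ 10.49
cos θ = (u·v)/(|u||v|) = -14/(12.33·10.49) ≈ -0.1083
θ = arccos(-0.1083) ≈ 96.22°

96.22°


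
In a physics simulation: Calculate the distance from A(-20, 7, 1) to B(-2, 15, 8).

d = √[(x₂-x₁)² + (y₂-y₁)² + (z₂-z₁)²]
  = √[18² + 8² + 7²]
  = √[324 + 64 + 49]
  = √437
  ≈ 20.9

20.9


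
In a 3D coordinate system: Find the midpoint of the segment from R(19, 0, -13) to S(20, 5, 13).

M = ((x₁+x₂)/2, (y₁+y₂)/2, (z₁+z₂)/2)
  = ((19 + 20)/2, (0 + 5)/2, (-13 + 13)/2)
  = (39/2, 5/2, 0/2)
  = (19.5, 2.5, 0)

(19.5, 2.5, 0)


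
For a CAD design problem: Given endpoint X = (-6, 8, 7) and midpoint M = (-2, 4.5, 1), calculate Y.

Y = 2M - X
  = (2·(-2) - (-6), 2·4.5 - 8, 2·1 - 7)
  = (-4 + 6, 9 - 8, 2 - 7)
  = (2, 1, -5)

(2, 1, -5)


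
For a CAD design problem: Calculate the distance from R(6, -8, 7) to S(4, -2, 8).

d = √[(x₂-x₁)² + (y₂-y₁)² + (z₂-z₁)²]
  = √[(-2)² + 6² + 1²]
  = √[4 + 36 + 1]
  = √41
  ≈ 6.403

6.403


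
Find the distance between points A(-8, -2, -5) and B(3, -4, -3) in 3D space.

d = √[(x₂-x₁)² + (y₂-y₁)² + (z₂-z₁)²]
  = √[11² + (-2)² + 2²]
  = √[121 + 4 + 4]
  = √129
  ≈ 11.36

11.36


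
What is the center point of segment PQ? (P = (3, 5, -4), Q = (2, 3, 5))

M = ((x₁+x₂)/2, (y₁+y₂)/2, (z₁+z₂)/2)
  = ((3 + 2)/2, (5 + 3)/2, (-4 + 5)/2)
  = (5/2, 8/2, 1/2)
  = (2.5, 4, 0.5)

(2.5, 4, 0.5)


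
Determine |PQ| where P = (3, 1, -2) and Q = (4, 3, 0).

d = √[(x₂-x₁)² + (y₂-y₁)² + (z₂-z₁)²]
  = √[1² + 2² + 2²]
  = √[1 + 4 + 4]
  = √9
  ≈ 3

3


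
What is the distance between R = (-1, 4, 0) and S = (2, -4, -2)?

d = √[(x₂-x₁)² + (y₂-y₁)² + (z₂-z₁)²]
  = √[3² + (-8)² + (-2)²]
  = √[9 + 64 + 4]
  = √77
  ≈ 8.775

8.775


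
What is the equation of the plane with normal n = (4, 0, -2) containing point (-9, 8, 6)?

The plane through P with normal n = (a, b, c) satisfies n·(r - P) = 0,
i.e. ax + by + cz = a·x₀ + b·y₀ + c·z₀.
d = 4·(-9) + 0·8 + (-2)·6
  = -36 + 0 - 12
  = -48
Equation: 4x - 2z = -48

4x - 2z = -48


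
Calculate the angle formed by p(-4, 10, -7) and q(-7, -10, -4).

p·q = (-4)·(-7) + 10·(-10) + (-7)·(-4) = 28 - 100 + 28 = -44
|p| = √((-4)² + 10² + (-7)²) = √165 ≈ 12.85
|q| = √((-7)² + (-10)² + (-4)²) = √165 ≈ 12.85
cos θ = (p·q)/(|p||q|) = -44/(12.85·12.85) ≈ -0.2667
θ = arccos(-0.2667) ≈ 105.5°

105.5°


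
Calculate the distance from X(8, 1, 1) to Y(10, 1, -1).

d = √[(x₂-x₁)² + (y₂-y₁)² + (z₂-z₁)²]
  = √[2² + 0² + (-2)²]
  = √[4 + 0 + 4]
  = √8
  ≈ 2.828

2.828


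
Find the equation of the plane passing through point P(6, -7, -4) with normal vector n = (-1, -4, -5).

The plane through P with normal n = (a, b, c) satisfies n·(r - P) = 0,
i.e. ax + by + cz = a·x₀ + b·y₀ + c·z₀.
d = (-1)·6 + (-4)·(-7) + (-5)·(-4)
  = -6 + 28 + 20
  = 42
Equation: -x - 4y - 5z = 42

-x - 4y - 5z = 42


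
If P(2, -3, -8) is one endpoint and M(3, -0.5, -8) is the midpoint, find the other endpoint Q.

Q = 2M - P
  = (2·3 - 2, 2·(-0.5) - (-3), 2·(-8) - (-8))
  = (6 - 2, -1 + 3, -16 + 8)
  = (4, 2, -8)

(4, 2, -8)


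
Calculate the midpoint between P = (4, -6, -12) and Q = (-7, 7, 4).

M = ((x₁+x₂)/2, (y₁+y₂)/2, (z₁+z₂)/2)
  = ((4 - 7)/2, (-6 + 7)/2, (-12 + 4)/2)
  = (-3/2, 1/2, -8/2)
  = (-1.5, 0.5, -4)

(-1.5, 0.5, -4)


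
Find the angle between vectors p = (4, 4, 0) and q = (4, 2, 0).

p·q = 4·4 + 4·2 + 0·0 = 16 + 8 + 0 = 24
|p| = √(4² + 4² + 0²) = √32 ≈ 5.657
|q| = √(4² + 2² + 0²) = √20 ≈ 4.472
cos θ = (p·q)/(|p||q|) = 24/(5.657·4.472) ≈ 0.9487
θ = arccos(0.9487) ≈ 18.43°

18.43°


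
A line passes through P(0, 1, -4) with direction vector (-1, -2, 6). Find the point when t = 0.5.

P(t) = P + t·d
  = (0 + (-1)·0.5, 1 + (-2)·0.5, -4 + 6·0.5)
  = (0 - 0.5, 1 - 1, -4 + 3)
  = (-0.5, 0, -1)

(-0.5, 0, -1)


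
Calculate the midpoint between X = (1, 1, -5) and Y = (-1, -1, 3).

M = ((x₁+x₂)/2, (y₁+y₂)/2, (z₁+z₂)/2)
  = ((1 - 1)/2, (1 - 1)/2, (-5 + 3)/2)
  = (0/2, 0/2, -2/2)
  = (0, 0, -1)

(0, 0, -1)


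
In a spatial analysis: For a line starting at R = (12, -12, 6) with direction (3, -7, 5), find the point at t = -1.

P(t) = R + t·d
  = (12 + 3·(-1), -12 + (-7)·(-1), 6 + 5·(-1))
  = (12 - 3, -12 + 7, 6 - 5)
  = (9, -5, 1)

(9, -5, 1)


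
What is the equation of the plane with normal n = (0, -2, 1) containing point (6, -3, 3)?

The plane through P with normal n = (a, b, c) satisfies n·(r - P) = 0,
i.e. ax + by + cz = a·x₀ + b·y₀ + c·z₀.
d = 0·6 + (-2)·(-3) + 1·3
  = 0 + 6 + 3
  = 9
Equation: -2y + z = 9

-2y + z = 9


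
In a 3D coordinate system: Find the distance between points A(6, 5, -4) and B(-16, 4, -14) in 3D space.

d = √[(x₂-x₁)² + (y₂-y₁)² + (z₂-z₁)²]
  = √[(-22)² + (-1)² + (-10)²]
  = √[484 + 1 + 100]
  = √585
  ≈ 24.19

24.19


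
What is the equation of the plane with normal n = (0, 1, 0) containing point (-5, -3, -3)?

The plane through P with normal n = (a, b, c) satisfies n·(r - P) = 0,
i.e. ax + by + cz = a·x₀ + b·y₀ + c·z₀.
d = 0·(-5) + 1·(-3) + 0·(-3)
  = 0 - 3 + 0
  = -3
Equation: y = -3

y = -3


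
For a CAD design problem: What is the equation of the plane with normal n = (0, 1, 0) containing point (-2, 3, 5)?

The plane through P with normal n = (a, b, c) satisfies n·(r - P) = 0,
i.e. ax + by + cz = a·x₀ + b·y₀ + c·z₀.
d = 0·(-2) + 1·3 + 0·5
  = 0 + 3 + 0
  = 3
Equation: y = 3

y = 3


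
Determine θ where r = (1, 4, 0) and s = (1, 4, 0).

r·s = 1·1 + 4·4 + 0·0 = 1 + 16 + 0 = 17
|r| = √(1² + 4² + 0²) = √17 ≈ 4.123
|s| = √(1² + 4² + 0²) = √17 ≈ 4.123
cos θ = (r·s)/(|r||s|) = 17/(4.123·4.123) ≈ 1
θ = arccos(1) ≈ 0°

0°


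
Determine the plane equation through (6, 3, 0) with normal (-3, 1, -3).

The plane through P with normal n = (a, b, c) satisfies n·(r - P) = 0,
i.e. ax + by + cz = a·x₀ + b·y₀ + c·z₀.
d = (-3)·6 + 1·3 + (-3)·0
  = -18 + 3 + 0
  = -15
Equation: -3x + y - 3z = -15

-3x + y - 3z = -15


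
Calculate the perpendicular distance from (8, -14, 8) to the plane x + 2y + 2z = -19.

distance = |a·x₀ + b·y₀ + c·z₀ - d| / √(a² + b² + c²)
  = |1·8 + 2·(-14) + 2·8 - (-19)| / √(1² + 2² + 2²)
  = |8 - 28 + 16 + 19| / √(1 + 4 + 4)
  = |15| / √9
  = 15 / 3
  ≈ 5

5


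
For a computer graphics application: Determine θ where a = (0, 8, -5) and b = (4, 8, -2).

a·b = 0·4 + 8·8 + (-5)·(-2) = 0 + 64 + 10 = 74
|a| = √(0² + 8² + (-5)²) = √89 ≈ 9.434
|b| = √(4² + 8² + (-2)²) = √84 ≈ 9.165
cos θ = (a·b)/(|a||b|) = 74/(9.434·9.165) ≈ 0.8558
θ = arccos(0.8558) ≈ 31.15°

31.15°


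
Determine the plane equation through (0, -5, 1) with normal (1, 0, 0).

The plane through P with normal n = (a, b, c) satisfies n·(r - P) = 0,
i.e. ax + by + cz = a·x₀ + b·y₀ + c·z₀.
d = 1·0 + 0·(-5) + 0·1
  = 0 + 0 + 0
  = 0
Equation: x = 0

x = 0


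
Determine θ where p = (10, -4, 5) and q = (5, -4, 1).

p·q = 10·5 + (-4)·(-4) + 5·1 = 50 + 16 + 5 = 71
|p| = √(10² + (-4)² + 5²) = √141 ≈ 11.87
|q| = √(5² + (-4)² + 1²) = √42 ≈ 6.481
cos θ = (p·q)/(|p||q|) = 71/(11.87·6.481) ≈ 0.9226
θ = arccos(0.9226) ≈ 22.69°

22.69°


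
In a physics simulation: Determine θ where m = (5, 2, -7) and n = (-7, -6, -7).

m·n = 5·(-7) + 2·(-6) + (-7)·(-7) = -35 - 12 + 49 = 2
|m| = √(5² + 2² + (-7)²) = √78 ≈ 8.832
|n| = √((-7)² + (-6)² + (-7)²) = √134 ≈ 11.58
cos θ = (m·n)/(|m||n|) = 2/(8.832·11.58) ≈ 0.01956
θ = arccos(0.01956) ≈ 88.88°

88.88°


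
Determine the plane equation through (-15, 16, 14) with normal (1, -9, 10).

The plane through P with normal n = (a, b, c) satisfies n·(r - P) = 0,
i.e. ax + by + cz = a·x₀ + b·y₀ + c·z₀.
d = 1·(-15) + (-9)·16 + 10·14
  = -15 - 144 + 140
  = -19
Equation: x - 9y + 10z = -19

x - 9y + 10z = -19


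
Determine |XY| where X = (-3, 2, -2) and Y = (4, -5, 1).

d = √[(x₂-x₁)² + (y₂-y₁)² + (z₂-z₁)²]
  = √[7² + (-7)² + 3²]
  = √[49 + 49 + 9]
  = √107
  ≈ 10.34

10.34


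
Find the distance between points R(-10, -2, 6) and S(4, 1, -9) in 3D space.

d = √[(x₂-x₁)² + (y₂-y₁)² + (z₂-z₁)²]
  = √[14² + 3² + (-15)²]
  = √[196 + 9 + 225]
  = √430
  ≈ 20.74

20.74


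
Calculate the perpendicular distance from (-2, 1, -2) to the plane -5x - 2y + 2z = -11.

distance = |a·x₀ + b·y₀ + c·z₀ - d| / √(a² + b² + c²)
  = |(-5)·(-2) + (-2)·1 + 2·(-2) - (-11)| / √((-5)² + (-2)² + 2²)
  = |10 - 2 - 4 + 11| / √(25 + 4 + 4)
  = |15| / √33
  = 15 / 5.745
  ≈ 2.611

2.611


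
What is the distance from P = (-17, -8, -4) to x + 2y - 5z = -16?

distance = |a·x₀ + b·y₀ + c·z₀ - d| / √(a² + b² + c²)
  = |1·(-17) + 2·(-8) + (-5)·(-4) - (-16)| / √(1² + 2² + (-5)²)
  = |-17 - 16 + 20 + 16| / √(1 + 4 + 25)
  = |3| / √30
  = 3 / 5.477
  ≈ 0.5477

0.5477


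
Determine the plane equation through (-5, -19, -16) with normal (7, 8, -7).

The plane through P with normal n = (a, b, c) satisfies n·(r - P) = 0,
i.e. ax + by + cz = a·x₀ + b·y₀ + c·z₀.
d = 7·(-5) + 8·(-19) + (-7)·(-16)
  = -35 - 152 + 112
  = -75
Equation: 7x + 8y - 7z = -75

7x + 8y - 7z = -75


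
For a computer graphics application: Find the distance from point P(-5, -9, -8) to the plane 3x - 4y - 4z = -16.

distance = |a·x₀ + b·y₀ + c·z₀ - d| / √(a² + b² + c²)
  = |3·(-5) + (-4)·(-9) + (-4)·(-8) - (-16)| / √(3² + (-4)² + (-4)²)
  = |-15 + 36 + 32 + 16| / √(9 + 16 + 16)
  = |69| / √41
  = 69 / 6.403
  ≈ 10.78

10.78


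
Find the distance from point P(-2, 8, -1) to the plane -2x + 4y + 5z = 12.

distance = |a·x₀ + b·y₀ + c·z₀ - d| / √(a² + b² + c²)
  = |(-2)·(-2) + 4·8 + 5·(-1) - 12| / √((-2)² + 4² + 5²)
  = |4 + 32 - 5 - 12| / √(4 + 16 + 25)
  = |19| / √45
  = 19 / 6.708
  ≈ 2.832

2.832


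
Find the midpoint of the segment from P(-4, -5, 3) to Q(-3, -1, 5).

M = ((x₁+x₂)/2, (y₁+y₂)/2, (z₁+z₂)/2)
  = ((-4 - 3)/2, (-5 - 1)/2, (3 + 5)/2)
  = (-7/2, -6/2, 8/2)
  = (-3.5, -3, 4)

(-3.5, -3, 4)


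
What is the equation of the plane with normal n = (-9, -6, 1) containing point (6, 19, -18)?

The plane through P with normal n = (a, b, c) satisfies n·(r - P) = 0,
i.e. ax + by + cz = a·x₀ + b·y₀ + c·z₀.
d = (-9)·6 + (-6)·19 + 1·(-18)
  = -54 - 114 - 18
  = -186
Equation: -9x - 6y + z = -186

-9x - 6y + z = -186


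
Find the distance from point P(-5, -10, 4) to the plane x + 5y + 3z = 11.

distance = |a·x₀ + b·y₀ + c·z₀ - d| / √(a² + b² + c²)
  = |1·(-5) + 5·(-10) + 3·4 - 11| / √(1² + 5² + 3²)
  = |-5 - 50 + 12 - 11| / √(1 + 25 + 9)
  = |-54| / √35
  = 54 / 5.916
  ≈ 9.128

9.128


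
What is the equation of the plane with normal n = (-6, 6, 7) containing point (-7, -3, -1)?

The plane through P with normal n = (a, b, c) satisfies n·(r - P) = 0,
i.e. ax + by + cz = a·x₀ + b·y₀ + c·z₀.
d = (-6)·(-7) + 6·(-3) + 7·(-1)
  = 42 - 18 - 7
  = 17
Equation: -6x + 6y + 7z = 17

-6x + 6y + 7z = 17


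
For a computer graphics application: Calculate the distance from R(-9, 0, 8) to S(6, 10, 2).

d = √[(x₂-x₁)² + (y₂-y₁)² + (z₂-z₁)²]
  = √[15² + 10² + (-6)²]
  = √[225 + 100 + 36]
  = √361
  ≈ 19

19


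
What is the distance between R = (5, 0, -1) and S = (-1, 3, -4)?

d = √[(x₂-x₁)² + (y₂-y₁)² + (z₂-z₁)²]
  = √[(-6)² + 3² + (-3)²]
  = √[36 + 9 + 9]
  = √54
  ≈ 7.348

7.348


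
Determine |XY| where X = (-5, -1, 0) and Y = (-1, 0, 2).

d = √[(x₂-x₁)² + (y₂-y₁)² + (z₂-z₁)²]
  = √[4² + 1² + 2²]
  = √[16 + 1 + 4]
  = √21
  ≈ 4.583

4.583


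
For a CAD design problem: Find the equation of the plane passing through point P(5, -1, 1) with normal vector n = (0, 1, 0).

The plane through P with normal n = (a, b, c) satisfies n·(r - P) = 0,
i.e. ax + by + cz = a·x₀ + b·y₀ + c·z₀.
d = 0·5 + 1·(-1) + 0·1
  = 0 - 1 + 0
  = -1
Equation: y = -1

y = -1


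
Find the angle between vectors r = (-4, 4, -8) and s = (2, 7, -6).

r·s = (-4)·2 + 4·7 + (-8)·(-6) = -8 + 28 + 48 = 68
|r| = √((-4)² + 4² + (-8)²) = √96 ≈ 9.798
|s| = √(2² + 7² + (-6)²) = √89 ≈ 9.434
cos θ = (r·s)/(|r||s|) = 68/(9.798·9.434) ≈ 0.7357
θ = arccos(0.7357) ≈ 42.64°

42.64°


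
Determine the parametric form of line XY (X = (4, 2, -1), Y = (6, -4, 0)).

Direction vector d = Y - X = (6 - 4, -4 - 2, 0 + 1) = (2, -6, 1)
Parametric form r = X + t·d:
x = 4 + 2t, y = 2 - 6t, z = -1 + t

x = 4 + 2t, y = 2 - 6t, z = -1 + t


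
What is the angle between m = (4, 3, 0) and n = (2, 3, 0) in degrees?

m·n = 4·2 + 3·3 + 0·0 = 8 + 9 + 0 = 17
|m| = √(4² + 3² + 0²) = √25 ≈ 5
|n| = √(2² + 3² + 0²) = √13 ≈ 3.606
cos θ = (m·n)/(|m||n|) = 17/(5·3.606) ≈ 0.943
θ = arccos(0.943) ≈ 19.44°

19.44°


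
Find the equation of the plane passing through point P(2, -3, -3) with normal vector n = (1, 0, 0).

The plane through P with normal n = (a, b, c) satisfies n·(r - P) = 0,
i.e. ax + by + cz = a·x₀ + b·y₀ + c·z₀.
d = 1·2 + 0·(-3) + 0·(-3)
  = 2 + 0 + 0
  = 2
Equation: x = 2

x = 2


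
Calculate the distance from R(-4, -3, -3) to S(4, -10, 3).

d = √[(x₂-x₁)² + (y₂-y₁)² + (z₂-z₁)²]
  = √[8² + (-7)² + 6²]
  = √[64 + 49 + 36]
  = √149
  ≈ 12.21

12.21


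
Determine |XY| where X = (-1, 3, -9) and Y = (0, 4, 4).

d = √[(x₂-x₁)² + (y₂-y₁)² + (z₂-z₁)²]
  = √[1² + 1² + 13²]
  = √[1 + 1 + 169]
  = √171
  ≈ 13.08

13.08


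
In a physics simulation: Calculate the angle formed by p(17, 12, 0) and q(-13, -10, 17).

p·q = 17·(-13) + 12·(-10) + 0·17 = -221 - 120 + 0 = -341
|p| = √(17² + 12² + 0²) = √433 ≈ 20.81
|q| = √((-13)² + (-10)² + 17²) = √558 ≈ 23.62
cos θ = (p·q)/(|p||q|) = -341/(20.81·23.62) ≈ -0.6937
θ = arccos(-0.6937) ≈ 133.9°

133.9°


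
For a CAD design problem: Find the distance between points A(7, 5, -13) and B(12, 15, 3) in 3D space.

d = √[(x₂-x₁)² + (y₂-y₁)² + (z₂-z₁)²]
  = √[5² + 10² + 16²]
  = √[25 + 100 + 256]
  = √381
  ≈ 19.52

19.52


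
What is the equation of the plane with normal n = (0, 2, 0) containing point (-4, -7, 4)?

The plane through P with normal n = (a, b, c) satisfies n·(r - P) = 0,
i.e. ax + by + cz = a·x₀ + b·y₀ + c·z₀.
d = 0·(-4) + 2·(-7) + 0·4
  = 0 - 14 + 0
  = -14
Equation: 2y = -14

2y = -14


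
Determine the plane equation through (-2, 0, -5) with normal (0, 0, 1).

The plane through P with normal n = (a, b, c) satisfies n·(r - P) = 0,
i.e. ax + by + cz = a·x₀ + b·y₀ + c·z₀.
d = 0·(-2) + 0·0 + 1·(-5)
  = 0 + 0 - 5
  = -5
Equation: z = -5

z = -5


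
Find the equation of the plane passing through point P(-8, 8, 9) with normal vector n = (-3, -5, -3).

The plane through P with normal n = (a, b, c) satisfies n·(r - P) = 0,
i.e. ax + by + cz = a·x₀ + b·y₀ + c·z₀.
d = (-3)·(-8) + (-5)·8 + (-3)·9
  = 24 - 40 - 27
  = -43
Equation: -3x - 5y - 3z = -43

-3x - 5y - 3z = -43


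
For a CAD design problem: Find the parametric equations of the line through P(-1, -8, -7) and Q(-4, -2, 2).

Direction vector d = Q - P = (-4 + 1, -2 + 8, 2 + 7) = (-3, 6, 9)
Parametric form r = P + t·d:
x = -1 - 3t, y = -8 + 6t, z = -7 + 9t

x = -1 - 3t, y = -8 + 6t, z = -7 + 9t


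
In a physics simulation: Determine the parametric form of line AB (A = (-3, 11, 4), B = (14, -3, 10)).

Direction vector d = B - A = (14 + 3, -3 - 11, 10 - 4) = (17, -14, 6)
Parametric form r = A + t·d:
x = -3 + 17t, y = 11 - 14t, z = 4 + 6t

x = -3 + 17t, y = 11 - 14t, z = 4 + 6t


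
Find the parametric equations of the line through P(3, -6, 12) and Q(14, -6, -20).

Direction vector d = Q - P = (14 - 3, -6 + 6, -20 - 12) = (11, 0, -32)
Parametric form r = P + t·d:
x = 3 + 11t, y = -6, z = 12 - 32t

x = 3 + 11t, y = -6, z = 12 - 32t


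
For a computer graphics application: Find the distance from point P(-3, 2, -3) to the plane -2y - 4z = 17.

distance = |a·x₀ + b·y₀ + c·z₀ - d| / √(a² + b² + c²)
  = |0·(-3) + (-2)·2 + (-4)·(-3) - 17| / √(0² + (-2)² + (-4)²)
  = |0 - 4 + 12 - 17| / √(0 + 4 + 16)
  = |-9| / √20
  = 9 / 4.472
  ≈ 2.012

2.012


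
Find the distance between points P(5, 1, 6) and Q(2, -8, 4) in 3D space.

d = √[(x₂-x₁)² + (y₂-y₁)² + (z₂-z₁)²]
  = √[(-3)² + (-9)² + (-2)²]
  = √[9 + 81 + 4]
  = √94
  ≈ 9.695

9.695


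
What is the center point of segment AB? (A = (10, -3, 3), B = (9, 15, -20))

M = ((x₁+x₂)/2, (y₁+y₂)/2, (z₁+z₂)/2)
  = ((10 + 9)/2, (-3 + 15)/2, (3 - 20)/2)
  = (19/2, 12/2, -17/2)
  = (9.5, 6, -8.5)

(9.5, 6, -8.5)


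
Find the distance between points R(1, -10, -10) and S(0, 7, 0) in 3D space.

d = √[(x₂-x₁)² + (y₂-y₁)² + (z₂-z₁)²]
  = √[(-1)² + 17² + 10²]
  = √[1 + 289 + 100]
  = √390
  ≈ 19.75

19.75


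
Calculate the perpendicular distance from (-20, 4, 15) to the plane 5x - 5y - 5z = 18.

distance = |a·x₀ + b·y₀ + c·z₀ - d| / √(a² + b² + c²)
  = |5·(-20) + (-5)·4 + (-5)·15 - 18| / √(5² + (-5)² + (-5)²)
  = |-100 - 20 - 75 - 18| / √(25 + 25 + 25)
  = |-213| / √75
  = 213 / 8.66
  ≈ 24.6

24.6


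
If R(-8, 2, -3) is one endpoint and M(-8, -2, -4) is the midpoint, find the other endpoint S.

S = 2M - R
  = (2·(-8) - (-8), 2·(-2) - 2, 2·(-4) - (-3))
  = (-16 + 8, -4 - 2, -8 + 3)
  = (-8, -6, -5)

(-8, -6, -5)


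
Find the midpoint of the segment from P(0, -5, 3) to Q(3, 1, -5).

M = ((x₁+x₂)/2, (y₁+y₂)/2, (z₁+z₂)/2)
  = ((0 + 3)/2, (-5 + 1)/2, (3 - 5)/2)
  = (3/2, -4/2, -2/2)
  = (1.5, -2, -1)

(1.5, -2, -1)


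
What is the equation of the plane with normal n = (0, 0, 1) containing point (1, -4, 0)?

The plane through P with normal n = (a, b, c) satisfies n·(r - P) = 0,
i.e. ax + by + cz = a·x₀ + b·y₀ + c·z₀.
d = 0·1 + 0·(-4) + 1·0
  = 0 + 0 + 0
  = 0
Equation: z = 0

z = 0


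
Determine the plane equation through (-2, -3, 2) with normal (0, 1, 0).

The plane through P with normal n = (a, b, c) satisfies n·(r - P) = 0,
i.e. ax + by + cz = a·x₀ + b·y₀ + c·z₀.
d = 0·(-2) + 1·(-3) + 0·2
  = 0 - 3 + 0
  = -3
Equation: y = -3

y = -3


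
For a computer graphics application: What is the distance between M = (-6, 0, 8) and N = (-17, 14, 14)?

d = √[(x₂-x₁)² + (y₂-y₁)² + (z₂-z₁)²]
  = √[(-11)² + 14² + 6²]
  = √[121 + 196 + 36]
  = √353
  ≈ 18.79

18.79


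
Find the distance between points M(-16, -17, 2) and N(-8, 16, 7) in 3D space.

d = √[(x₂-x₁)² + (y₂-y₁)² + (z₂-z₁)²]
  = √[8² + 33² + 5²]
  = √[64 + 1089 + 25]
  = √1178
  ≈ 34.32

34.32


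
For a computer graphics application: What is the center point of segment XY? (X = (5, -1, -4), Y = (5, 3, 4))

M = ((x₁+x₂)/2, (y₁+y₂)/2, (z₁+z₂)/2)
  = ((5 + 5)/2, (-1 + 3)/2, (-4 + 4)/2)
  = (10/2, 2/2, 0/2)
  = (5, 1, 0)

(5, 1, 0)


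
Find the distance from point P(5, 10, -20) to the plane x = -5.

distance = |a·x₀ + b·y₀ + c·z₀ - d| / √(a² + b² + c²)
  = |1·5 + 0·10 + 0·(-20) - (-5)| / √(1² + 0² + 0²)
  = |5 + 0 + 0 + 5| / √(1 + 0 + 0)
  = |10| / √1
  = 10 / 1
  ≈ 10

10


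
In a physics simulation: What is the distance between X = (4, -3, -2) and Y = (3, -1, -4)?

d = √[(x₂-x₁)² + (y₂-y₁)² + (z₂-z₁)²]
  = √[(-1)² + 2² + (-2)²]
  = √[1 + 4 + 4]
  = √9
  ≈ 3

3


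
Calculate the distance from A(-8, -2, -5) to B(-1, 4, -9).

d = √[(x₂-x₁)² + (y₂-y₁)² + (z₂-z₁)²]
  = √[7² + 6² + (-4)²]
  = √[49 + 36 + 16]
  = √101
  ≈ 10.05

10.05


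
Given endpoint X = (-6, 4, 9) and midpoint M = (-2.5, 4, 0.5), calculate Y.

Y = 2M - X
  = (2·(-2.5) - (-6), 2·4 - 4, 2·0.5 - 9)
  = (-5 + 6, 8 - 4, 1 - 9)
  = (1, 4, -8)

(1, 4, -8)


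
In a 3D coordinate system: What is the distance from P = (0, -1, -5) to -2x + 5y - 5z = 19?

distance = |a·x₀ + b·y₀ + c·z₀ - d| / √(a² + b² + c²)
  = |(-2)·0 + 5·(-1) + (-5)·(-5) - 19| / √((-2)² + 5² + (-5)²)
  = |0 - 5 + 25 - 19| / √(4 + 25 + 25)
  = |1| / √54
  = 1 / 7.348
  ≈ 0.1361

0.1361


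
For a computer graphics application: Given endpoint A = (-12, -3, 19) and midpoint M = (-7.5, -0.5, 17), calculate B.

B = 2M - A
  = (2·(-7.5) - (-12), 2·(-0.5) - (-3), 2·17 - 19)
  = (-15 + 12, -1 + 3, 34 - 19)
  = (-3, 2, 15)

(-3, 2, 15)


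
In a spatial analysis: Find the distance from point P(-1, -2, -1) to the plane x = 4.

distance = |a·x₀ + b·y₀ + c·z₀ - d| / √(a² + b² + c²)
  = |1·(-1) + 0·(-2) + 0·(-1) - 4| / √(1² + 0² + 0²)
  = |-1 + 0 + 0 - 4| / √(1 + 0 + 0)
  = |-5| / √1
  = 5 / 1
  ≈ 5

5


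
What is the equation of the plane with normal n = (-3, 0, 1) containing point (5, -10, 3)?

The plane through P with normal n = (a, b, c) satisfies n·(r - P) = 0,
i.e. ax + by + cz = a·x₀ + b·y₀ + c·z₀.
d = (-3)·5 + 0·(-10) + 1·3
  = -15 + 0 + 3
  = -12
Equation: -3x + z = -12

-3x + z = -12


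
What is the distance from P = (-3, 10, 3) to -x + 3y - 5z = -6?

distance = |a·x₀ + b·y₀ + c·z₀ - d| / √(a² + b² + c²)
  = |(-1)·(-3) + 3·10 + (-5)·3 - (-6)| / √((-1)² + 3² + (-5)²)
  = |3 + 30 - 15 + 6| / √(1 + 9 + 25)
  = |24| / √35
  = 24 / 5.916
  ≈ 4.057

4.057


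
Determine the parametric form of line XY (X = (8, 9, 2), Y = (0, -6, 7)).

Direction vector d = Y - X = (0 - 8, -6 - 9, 7 - 2) = (-8, -15, 5)
Parametric form r = X + t·d:
x = 8 - 8t, y = 9 - 15t, z = 2 + 5t

x = 8 - 8t, y = 9 - 15t, z = 2 + 5t


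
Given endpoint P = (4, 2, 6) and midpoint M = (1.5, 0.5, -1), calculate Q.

Q = 2M - P
  = (2·1.5 - 4, 2·0.5 - 2, 2·(-1) - 6)
  = (3 - 4, 1 - 2, -2 - 6)
  = (-1, -1, -8)

(-1, -1, -8)


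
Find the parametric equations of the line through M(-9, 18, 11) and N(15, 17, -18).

Direction vector d = N - M = (15 + 9, 17 - 18, -18 - 11) = (24, -1, -29)
Parametric form r = M + t·d:
x = -9 + 24t, y = 18 - t, z = 11 - 29t

x = -9 + 24t, y = 18 - t, z = 11 - 29t


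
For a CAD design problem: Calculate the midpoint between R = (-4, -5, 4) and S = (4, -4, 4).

M = ((x₁+x₂)/2, (y₁+y₂)/2, (z₁+z₂)/2)
  = ((-4 + 4)/2, (-5 - 4)/2, (4 + 4)/2)
  = (0/2, -9/2, 8/2)
  = (0, -4.5, 4)

(0, -4.5, 4)


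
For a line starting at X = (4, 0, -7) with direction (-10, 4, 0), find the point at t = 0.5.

P(t) = X + t·d
  = (4 + (-10)·0.5, 0 + 4·0.5, -7 + 0·0.5)
  = (4 - 5, 0 + 2, -7 + 0)
  = (-1, 2, -7)

(-1, 2, -7)


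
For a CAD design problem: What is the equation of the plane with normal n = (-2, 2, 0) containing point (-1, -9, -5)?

The plane through P with normal n = (a, b, c) satisfies n·(r - P) = 0,
i.e. ax + by + cz = a·x₀ + b·y₀ + c·z₀.
d = (-2)·(-1) + 2·(-9) + 0·(-5)
  = 2 - 18 + 0
  = -16
Equation: -2x + 2y = -16

-2x + 2y = -16


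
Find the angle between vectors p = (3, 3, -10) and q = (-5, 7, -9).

p·q = 3·(-5) + 3·7 + (-10)·(-9) = -15 + 21 + 90 = 96
|p| = √(3² + 3² + (-10)²) = √118 ≈ 10.86
|q| = √((-5)² + 7² + (-9)²) = √155 ≈ 12.45
cos θ = (p·q)/(|p||q|) = 96/(10.86·12.45) ≈ 0.7098
θ = arccos(0.7098) ≈ 44.78°

44.78°


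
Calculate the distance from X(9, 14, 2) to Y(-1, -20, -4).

d = √[(x₂-x₁)² + (y₂-y₁)² + (z₂-z₁)²]
  = √[(-10)² + (-34)² + (-6)²]
  = √[100 + 1156 + 36]
  = √1292
  ≈ 35.94

35.94


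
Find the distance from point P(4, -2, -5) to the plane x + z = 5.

distance = |a·x₀ + b·y₀ + c·z₀ - d| / √(a² + b² + c²)
  = |1·4 + 0·(-2) + 1·(-5) - 5| / √(1² + 0² + 1²)
  = |4 + 0 - 5 - 5| / √(1 + 0 + 1)
  = |-6| / √2
  = 6 / 1.414
  ≈ 4.243

4.243


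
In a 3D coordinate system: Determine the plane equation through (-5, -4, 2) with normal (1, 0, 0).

The plane through P with normal n = (a, b, c) satisfies n·(r - P) = 0,
i.e. ax + by + cz = a·x₀ + b·y₀ + c·z₀.
d = 1·(-5) + 0·(-4) + 0·2
  = -5 + 0 + 0
  = -5
Equation: x = -5

x = -5


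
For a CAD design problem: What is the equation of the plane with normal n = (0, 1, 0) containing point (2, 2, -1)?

The plane through P with normal n = (a, b, c) satisfies n·(r - P) = 0,
i.e. ax + by + cz = a·x₀ + b·y₀ + c·z₀.
d = 0·2 + 1·2 + 0·(-1)
  = 0 + 2 + 0
  = 2
Equation: y = 2

y = 2


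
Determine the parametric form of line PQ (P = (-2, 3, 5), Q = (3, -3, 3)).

Direction vector d = Q - P = (3 + 2, -3 - 3, 3 - 5) = (5, -6, -2)
Parametric form r = P + t·d:
x = -2 + 5t, y = 3 - 6t, z = 5 - 2t

x = -2 + 5t, y = 3 - 6t, z = 5 - 2t


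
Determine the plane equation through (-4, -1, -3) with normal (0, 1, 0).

The plane through P with normal n = (a, b, c) satisfies n·(r - P) = 0,
i.e. ax + by + cz = a·x₀ + b·y₀ + c·z₀.
d = 0·(-4) + 1·(-1) + 0·(-3)
  = 0 - 1 + 0
  = -1
Equation: y = -1

y = -1


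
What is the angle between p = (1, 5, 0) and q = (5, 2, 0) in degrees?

p·q = 1·5 + 5·2 + 0·0 = 5 + 10 + 0 = 15
|p| = √(1² + 5² + 0²) = √26 ≈ 5.099
|q| = √(5² + 2² + 0²) = √29 ≈ 5.385
cos θ = (p·q)/(|p||q|) = 15/(5.099·5.385) ≈ 0.5463
θ = arccos(0.5463) ≈ 56.89°

56.89°


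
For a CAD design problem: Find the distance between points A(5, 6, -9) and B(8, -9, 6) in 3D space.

d = √[(x₂-x₁)² + (y₂-y₁)² + (z₂-z₁)²]
  = √[3² + (-15)² + 15²]
  = √[9 + 225 + 225]
  = √459
  ≈ 21.42

21.42


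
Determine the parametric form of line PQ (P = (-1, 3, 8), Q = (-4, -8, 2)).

Direction vector d = Q - P = (-4 + 1, -8 - 3, 2 - 8) = (-3, -11, -6)
Parametric form r = P + t·d:
x = -1 - 3t, y = 3 - 11t, z = 8 - 6t

x = -1 - 3t, y = 3 - 11t, z = 8 - 6t


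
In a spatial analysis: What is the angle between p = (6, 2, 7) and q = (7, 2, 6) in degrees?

p·q = 6·7 + 2·2 + 7·6 = 42 + 4 + 42 = 88
|p| = √(6² + 2² + 7²) = √89 ≈ 9.434
|q| = √(7² + 2² + 6²) = √89 ≈ 9.434
cos θ = (p·q)/(|p||q|) = 88/(9.434·9.434) ≈ 0.9888
θ = arccos(0.9888) ≈ 8.597°

8.597°


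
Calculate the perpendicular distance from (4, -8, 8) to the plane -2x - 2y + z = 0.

distance = |a·x₀ + b·y₀ + c·z₀ - d| / √(a² + b² + c²)
  = |(-2)·4 + (-2)·(-8) + 1·8 - 0| / √((-2)² + (-2)² + 1²)
  = |-8 + 16 + 8 + 0| / √(4 + 4 + 1)
  = |16| / √9
  = 16 / 3
  ≈ 5.333

5.333


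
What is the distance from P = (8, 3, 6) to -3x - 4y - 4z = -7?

distance = |a·x₀ + b·y₀ + c·z₀ - d| / √(a² + b² + c²)
  = |(-3)·8 + (-4)·3 + (-4)·6 - (-7)| / √((-3)² + (-4)² + (-4)²)
  = |-24 - 12 - 24 + 7| / √(9 + 16 + 16)
  = |-53| / √41
  = 53 / 6.403
  ≈ 8.277

8.277


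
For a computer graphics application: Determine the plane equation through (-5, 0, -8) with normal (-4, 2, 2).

The plane through P with normal n = (a, b, c) satisfies n·(r - P) = 0,
i.e. ax + by + cz = a·x₀ + b·y₀ + c·z₀.
d = (-4)·(-5) + 2·0 + 2·(-8)
  = 20 + 0 - 16
  = 4
Equation: -4x + 2y + 2z = 4

-4x + 2y + 2z = 4


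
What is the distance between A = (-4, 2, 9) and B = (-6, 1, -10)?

d = √[(x₂-x₁)² + (y₂-y₁)² + (z₂-z₁)²]
  = √[(-2)² + (-1)² + (-19)²]
  = √[4 + 1 + 361]
  = √366
  ≈ 19.13

19.13


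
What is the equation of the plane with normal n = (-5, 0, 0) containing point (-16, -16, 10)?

The plane through P with normal n = (a, b, c) satisfies n·(r - P) = 0,
i.e. ax + by + cz = a·x₀ + b·y₀ + c·z₀.
d = (-5)·(-16) + 0·(-16) + 0·10
  = 80 + 0 + 0
  = 80
Equation: -5x = 80

-5x = 80


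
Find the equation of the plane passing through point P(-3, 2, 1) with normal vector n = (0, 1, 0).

The plane through P with normal n = (a, b, c) satisfies n·(r - P) = 0,
i.e. ax + by + cz = a·x₀ + b·y₀ + c·z₀.
d = 0·(-3) + 1·2 + 0·1
  = 0 + 2 + 0
  = 2
Equation: y = 2

y = 2


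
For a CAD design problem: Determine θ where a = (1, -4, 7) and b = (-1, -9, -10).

a·b = 1·(-1) + (-4)·(-9) + 7·(-10) = -1 + 36 - 70 = -35
|a| = √(1² + (-4)² + 7²) = √66 ≈ 8.124
|b| = √((-1)² + (-9)² + (-10)²) = √182 ≈ 13.49
cos θ = (a·b)/(|a||b|) = -35/(8.124·13.49) ≈ -0.3193
θ = arccos(-0.3193) ≈ 108.6°

108.6°


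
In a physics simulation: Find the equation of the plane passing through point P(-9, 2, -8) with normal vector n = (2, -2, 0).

The plane through P with normal n = (a, b, c) satisfies n·(r - P) = 0,
i.e. ax + by + cz = a·x₀ + b·y₀ + c·z₀.
d = 2·(-9) + (-2)·2 + 0·(-8)
  = -18 - 4 + 0
  = -22
Equation: 2x - 2y = -22

2x - 2y = -22


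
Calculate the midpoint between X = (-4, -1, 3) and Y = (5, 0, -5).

M = ((x₁+x₂)/2, (y₁+y₂)/2, (z₁+z₂)/2)
  = ((-4 + 5)/2, (-1 + 0)/2, (3 - 5)/2)
  = (1/2, -1/2, -2/2)
  = (0.5, -0.5, -1)

(0.5, -0.5, -1)


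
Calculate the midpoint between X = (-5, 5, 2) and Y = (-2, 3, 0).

M = ((x₁+x₂)/2, (y₁+y₂)/2, (z₁+z₂)/2)
  = ((-5 - 2)/2, (5 + 3)/2, (2 + 0)/2)
  = (-7/2, 8/2, 2/2)
  = (-3.5, 4, 1)

(-3.5, 4, 1)


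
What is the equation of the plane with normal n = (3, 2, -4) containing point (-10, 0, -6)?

The plane through P with normal n = (a, b, c) satisfies n·(r - P) = 0,
i.e. ax + by + cz = a·x₀ + b·y₀ + c·z₀.
d = 3·(-10) + 2·0 + (-4)·(-6)
  = -30 + 0 + 24
  = -6
Equation: 3x + 2y - 4z = -6

3x + 2y - 4z = -6


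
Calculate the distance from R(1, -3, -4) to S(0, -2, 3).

d = √[(x₂-x₁)² + (y₂-y₁)² + (z₂-z₁)²]
  = √[(-1)² + 1² + 7²]
  = √[1 + 1 + 49]
  = √51
  ≈ 7.141

7.141


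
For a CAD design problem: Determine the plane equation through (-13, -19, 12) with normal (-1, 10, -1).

The plane through P with normal n = (a, b, c) satisfies n·(r - P) = 0,
i.e. ax + by + cz = a·x₀ + b·y₀ + c·z₀.
d = (-1)·(-13) + 10·(-19) + (-1)·12
  = 13 - 190 - 12
  = -189
Equation: -x + 10y - z = -189

-x + 10y - z = -189


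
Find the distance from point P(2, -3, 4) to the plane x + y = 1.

distance = |a·x₀ + b·y₀ + c·z₀ - d| / √(a² + b² + c²)
  = |1·2 + 1·(-3) + 0·4 - 1| / √(1² + 1² + 0²)
  = |2 - 3 + 0 - 1| / √(1 + 1 + 0)
  = |-2| / √2
  = 2 / 1.414
  ≈ 1.414

1.414


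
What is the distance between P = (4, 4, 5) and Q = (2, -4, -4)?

d = √[(x₂-x₁)² + (y₂-y₁)² + (z₂-z₁)²]
  = √[(-2)² + (-8)² + (-9)²]
  = √[4 + 64 + 81]
  = √149
  ≈ 12.21

12.21


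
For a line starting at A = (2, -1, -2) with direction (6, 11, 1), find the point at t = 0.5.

P(t) = A + t·d
  = (2 + 6·0.5, -1 + 11·0.5, -2 + 1·0.5)
  = (2 + 3, -1 + 5.5, -2 + 0.5)
  = (5, 4.5, -1.5)

(5, 4.5, -1.5)


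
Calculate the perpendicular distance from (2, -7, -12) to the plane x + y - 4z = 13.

distance = |a·x₀ + b·y₀ + c·z₀ - d| / √(a² + b² + c²)
  = |1·2 + 1·(-7) + (-4)·(-12) - 13| / √(1² + 1² + (-4)²)
  = |2 - 7 + 48 - 13| / √(1 + 1 + 16)
  = |30| / √18
  = 30 / 4.243
  ≈ 7.071

7.071


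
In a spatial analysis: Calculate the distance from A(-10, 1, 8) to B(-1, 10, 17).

d = √[(x₂-x₁)² + (y₂-y₁)² + (z₂-z₁)²]
  = √[9² + 9² + 9²]
  = √[81 + 81 + 81]
  = √243
  ≈ 15.59

15.59


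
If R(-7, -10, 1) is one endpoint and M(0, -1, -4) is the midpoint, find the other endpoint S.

S = 2M - R
  = (2·0 - (-7), 2·(-1) - (-10), 2·(-4) - 1)
  = (0 + 7, -2 + 10, -8 - 1)
  = (7, 8, -9)

(7, 8, -9)


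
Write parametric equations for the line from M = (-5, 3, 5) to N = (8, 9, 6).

Direction vector d = N - M = (8 + 5, 9 - 3, 6 - 5) = (13, 6, 1)
Parametric form r = M + t·d:
x = -5 + 13t, y = 3 + 6t, z = 5 + t

x = -5 + 13t, y = 3 + 6t, z = 5 + t


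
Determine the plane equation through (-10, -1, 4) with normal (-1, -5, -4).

The plane through P with normal n = (a, b, c) satisfies n·(r - P) = 0,
i.e. ax + by + cz = a·x₀ + b·y₀ + c·z₀.
d = (-1)·(-10) + (-5)·(-1) + (-4)·4
  = 10 + 5 - 16
  = -1
Equation: -x - 5y - 4z = -1

-x - 5y - 4z = -1


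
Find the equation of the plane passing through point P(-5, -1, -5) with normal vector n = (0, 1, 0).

The plane through P with normal n = (a, b, c) satisfies n·(r - P) = 0,
i.e. ax + by + cz = a·x₀ + b·y₀ + c·z₀.
d = 0·(-5) + 1·(-1) + 0·(-5)
  = 0 - 1 + 0
  = -1
Equation: y = -1

y = -1


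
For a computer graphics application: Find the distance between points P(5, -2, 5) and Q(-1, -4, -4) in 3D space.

d = √[(x₂-x₁)² + (y₂-y₁)² + (z₂-z₁)²]
  = √[(-6)² + (-2)² + (-9)²]
  = √[36 + 4 + 81]
  = √121
  ≈ 11

11


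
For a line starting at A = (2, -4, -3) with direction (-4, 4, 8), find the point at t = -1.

P(t) = A + t·d
  = (2 + (-4)·(-1), -4 + 4·(-1), -3 + 8·(-1))
  = (2 + 4, -4 - 4, -3 - 8)
  = (6, -8, -11)

(6, -8, -11)


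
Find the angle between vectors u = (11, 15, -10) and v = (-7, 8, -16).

u·v = 11·(-7) + 15·8 + (-10)·(-16) = -77 + 120 + 160 = 203
|u| = √(11² + 15² + (-10)²) = √446 ≈ 21.12
|v| = √((-7)² + 8² + (-16)²) = √369 ≈ 19.21
cos θ = (u·v)/(|u||v|) = 203/(21.12·19.21) ≈ 0.5004
θ = arccos(0.5004) ≈ 59.97°

59.97°


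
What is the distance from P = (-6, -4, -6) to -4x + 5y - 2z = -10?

distance = |a·x₀ + b·y₀ + c·z₀ - d| / √(a² + b² + c²)
  = |(-4)·(-6) + 5·(-4) + (-2)·(-6) - (-10)| / √((-4)² + 5² + (-2)²)
  = |24 - 20 + 12 + 10| / √(16 + 25 + 4)
  = |26| / √45
  = 26 / 6.708
  ≈ 3.876

3.876


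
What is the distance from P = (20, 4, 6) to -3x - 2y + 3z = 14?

distance = |a·x₀ + b·y₀ + c·z₀ - d| / √(a² + b² + c²)
  = |(-3)·20 + (-2)·4 + 3·6 - 14| / √((-3)² + (-2)² + 3²)
  = |-60 - 8 + 18 - 14| / √(9 + 4 + 9)
  = |-64| / √22
  = 64 / 4.69
  ≈ 13.64

13.64


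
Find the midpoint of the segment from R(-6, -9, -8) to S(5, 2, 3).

M = ((x₁+x₂)/2, (y₁+y₂)/2, (z₁+z₂)/2)
  = ((-6 + 5)/2, (-9 + 2)/2, (-8 + 3)/2)
  = (-1/2, -7/2, -5/2)
  = (-0.5, -3.5, -2.5)

(-0.5, -3.5, -2.5)


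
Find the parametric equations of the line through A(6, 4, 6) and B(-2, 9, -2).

Direction vector d = B - A = (-2 - 6, 9 - 4, -2 - 6) = (-8, 5, -8)
Parametric form r = A + t·d:
x = 6 - 8t, y = 4 + 5t, z = 6 - 8t

x = 6 - 8t, y = 4 + 5t, z = 6 - 8t


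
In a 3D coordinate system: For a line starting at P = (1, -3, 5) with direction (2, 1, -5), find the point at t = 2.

P(t) = P + t·d
  = (1 + 2·2, -3 + 1·2, 5 + (-5)·2)
  = (1 + 4, -3 + 2, 5 - 10)
  = (5, -1, -5)

(5, -1, -5)


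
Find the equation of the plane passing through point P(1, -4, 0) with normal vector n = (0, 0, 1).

The plane through P with normal n = (a, b, c) satisfies n·(r - P) = 0,
i.e. ax + by + cz = a·x₀ + b·y₀ + c·z₀.
d = 0·1 + 0·(-4) + 1·0
  = 0 + 0 + 0
  = 0
Equation: z = 0

z = 0


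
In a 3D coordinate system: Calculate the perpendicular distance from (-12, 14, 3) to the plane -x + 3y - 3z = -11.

distance = |a·x₀ + b·y₀ + c·z₀ - d| / √(a² + b² + c²)
  = |(-1)·(-12) + 3·14 + (-3)·3 - (-11)| / √((-1)² + 3² + (-3)²)
  = |12 + 42 - 9 + 11| / √(1 + 9 + 9)
  = |56| / √19
  = 56 / 4.359
  ≈ 12.85

12.85


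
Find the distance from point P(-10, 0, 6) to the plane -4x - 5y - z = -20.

distance = |a·x₀ + b·y₀ + c·z₀ - d| / √(a² + b² + c²)
  = |(-4)·(-10) + (-5)·0 + (-1)·6 - (-20)| / √((-4)² + (-5)² + (-1)²)
  = |40 + 0 - 6 + 20| / √(16 + 25 + 1)
  = |54| / √42
  = 54 / 6.481
  ≈ 8.332

8.332


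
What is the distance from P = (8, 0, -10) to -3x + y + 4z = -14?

distance = |a·x₀ + b·y₀ + c·z₀ - d| / √(a² + b² + c²)
  = |(-3)·8 + 1·0 + 4·(-10) - (-14)| / √((-3)² + 1² + 4²)
  = |-24 + 0 - 40 + 14| / √(9 + 1 + 16)
  = |-50| / √26
  = 50 / 5.099
  ≈ 9.806

9.806


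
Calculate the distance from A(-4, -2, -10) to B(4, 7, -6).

d = √[(x₂-x₁)² + (y₂-y₁)² + (z₂-z₁)²]
  = √[8² + 9² + 4²]
  = √[64 + 81 + 16]
  = √161
  ≈ 12.69

12.69


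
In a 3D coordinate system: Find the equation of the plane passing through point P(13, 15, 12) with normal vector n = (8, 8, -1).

The plane through P with normal n = (a, b, c) satisfies n·(r - P) = 0,
i.e. ax + by + cz = a·x₀ + b·y₀ + c·z₀.
d = 8·13 + 8·15 + (-1)·12
  = 104 + 120 - 12
  = 212
Equation: 8x + 8y - z = 212

8x + 8y - z = 212


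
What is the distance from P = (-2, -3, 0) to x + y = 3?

distance = |a·x₀ + b·y₀ + c·z₀ - d| / √(a² + b² + c²)
  = |1·(-2) + 1·(-3) + 0·0 - 3| / √(1² + 1² + 0²)
  = |-2 - 3 + 0 - 3| / √(1 + 1 + 0)
  = |-8| / √2
  = 8 / 1.414
  ≈ 5.657

5.657


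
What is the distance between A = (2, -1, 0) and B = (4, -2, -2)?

d = √[(x₂-x₁)² + (y₂-y₁)² + (z₂-z₁)²]
  = √[2² + (-1)² + (-2)²]
  = √[4 + 1 + 4]
  = √9
  ≈ 3

3


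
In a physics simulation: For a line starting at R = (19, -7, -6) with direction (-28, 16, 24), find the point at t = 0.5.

P(t) = R + t·d
  = (19 + (-28)·0.5, -7 + 16·0.5, -6 + 24·0.5)
  = (19 - 14, -7 + 8, -6 + 12)
  = (5, 1, 6)

(5, 1, 6)


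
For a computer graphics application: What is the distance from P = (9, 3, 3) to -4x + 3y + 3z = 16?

distance = |a·x₀ + b·y₀ + c·z₀ - d| / √(a² + b² + c²)
  = |(-4)·9 + 3·3 + 3·3 - 16| / √((-4)² + 3² + 3²)
  = |-36 + 9 + 9 - 16| / √(16 + 9 + 9)
  = |-34| / √34
  = 34 / 5.831
  ≈ 5.831

5.831


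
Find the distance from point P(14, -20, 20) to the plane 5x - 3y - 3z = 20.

distance = |a·x₀ + b·y₀ + c·z₀ - d| / √(a² + b² + c²)
  = |5·14 + (-3)·(-20) + (-3)·20 - 20| / √(5² + (-3)² + (-3)²)
  = |70 + 60 - 60 - 20| / √(25 + 9 + 9)
  = |50| / √43
  = 50 / 6.557
  ≈ 7.625

7.625


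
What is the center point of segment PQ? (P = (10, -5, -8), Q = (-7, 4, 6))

M = ((x₁+x₂)/2, (y₁+y₂)/2, (z₁+z₂)/2)
  = ((10 - 7)/2, (-5 + 4)/2, (-8 + 6)/2)
  = (3/2, -1/2, -2/2)
  = (1.5, -0.5, -1)

(1.5, -0.5, -1)


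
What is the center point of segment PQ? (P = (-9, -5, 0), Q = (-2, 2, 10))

M = ((x₁+x₂)/2, (y₁+y₂)/2, (z₁+z₂)/2)
  = ((-9 - 2)/2, (-5 + 2)/2, (0 + 10)/2)
  = (-11/2, -3/2, 10/2)
  = (-5.5, -1.5, 5)

(-5.5, -1.5, 5)
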